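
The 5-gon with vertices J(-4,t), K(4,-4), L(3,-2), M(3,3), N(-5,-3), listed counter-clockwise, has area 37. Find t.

-5

The doubled signed area Σ (x_i y_{i+1} − x_{i+1} y_i) is linear in t.
With t=0 it equals 29; the coefficient of t is -9 (from the two edges through J).
So -9·t + 29 = 2·37 = 74 ⇒ t = -5.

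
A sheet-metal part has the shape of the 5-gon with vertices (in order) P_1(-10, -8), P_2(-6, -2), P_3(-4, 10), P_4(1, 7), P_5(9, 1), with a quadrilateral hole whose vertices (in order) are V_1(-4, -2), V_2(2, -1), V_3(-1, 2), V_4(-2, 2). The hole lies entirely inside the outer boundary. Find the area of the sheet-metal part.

Outer boundary:
Σ = (-28) + (-68) + (-38) + (-62) + (-62) = -258
Area = |Σ|/2 = 129.
Hole:
Σ = (8) + (3) + (2) + (12) = 25
Area = |Σ|/2 = 12.5.
Net area = 129 − 12.5 = 116.5.

116.5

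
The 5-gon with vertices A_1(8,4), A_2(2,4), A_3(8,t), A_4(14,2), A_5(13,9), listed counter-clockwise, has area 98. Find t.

-9

The doubled signed area Σ (x_i y_{i+1} − x_{i+1} y_i) is linear in t.
With t=0 it equals 88; the coefficient of t is -12 (from the two edges through A_3).
So -12·t + 88 = 2·98 = 196 ⇒ t = -9.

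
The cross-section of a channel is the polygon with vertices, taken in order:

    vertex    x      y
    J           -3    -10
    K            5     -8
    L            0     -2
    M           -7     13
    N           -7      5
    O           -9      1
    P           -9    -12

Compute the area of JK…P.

Apply Gauss's area formula: 2A = Σ (x_i·y_{i+1} − x_{i+1}·y_i), indices taken mod 7.
J→K: (-3)(-8) − (5)(-10) = 74
K→L: (5)(-2) − (0)(-8) = -10
L→M: (0)(13) − (-7)(-2) = -14
M→N: (-7)(5) − (-7)(13) = 56
N→O: (-7)(1) − (-9)(5) = 38
O→P: (-9)(-12) − (-9)(1) = 117
P→J: (-9)(-10) − (-3)(-12) = 54
Σ = 315
Area = |Σ|/2 = 157.5.

157.5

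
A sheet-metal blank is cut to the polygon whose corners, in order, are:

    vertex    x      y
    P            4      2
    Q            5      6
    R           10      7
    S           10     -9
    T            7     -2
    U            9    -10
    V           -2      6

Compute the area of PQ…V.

87

Apply Gauss's area formula: 2A = Σ (x_i·y_{i+1} − x_{i+1}·y_i), indices taken mod 7.
P→Q: (4)(6) − (5)(2) = 14
Q→R: (5)(7) − (10)(6) = -25
R→S: (10)(-9) − (10)(7) = -160
S→T: (10)(-2) − (7)(-9) = 43
T→U: (7)(-10) − (9)(-2) = -52
U→V: (9)(6) − (-2)(-10) = 34
V→P: (-2)(2) − (4)(6) = -28
Σ = -174
Area = |Σ|/2 = 87.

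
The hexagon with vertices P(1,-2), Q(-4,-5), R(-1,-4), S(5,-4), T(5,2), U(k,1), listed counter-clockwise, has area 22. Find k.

The doubled signed area Σ (x_i y_{i+1} − x_{i+1} y_i) is linear in k.
With k=0 it equals 56; the coefficient of k is -4 (from the two edges through U).
So -4·k + 56 = 2·22 = 44 ⇒ k = 3.

3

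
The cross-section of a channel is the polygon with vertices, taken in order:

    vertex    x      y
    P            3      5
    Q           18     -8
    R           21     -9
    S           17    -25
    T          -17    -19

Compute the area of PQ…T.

628

P→Q: (3)(-8) − (18)(5) = -114
Q→R: (18)(-9) − (21)(-8) = 6
R→S: (21)(-25) − (17)(-9) = -372
S→T: (17)(-19) − (-17)(-25) = -748
T→P: (-17)(5) − (3)(-19) = -28
Σ = -1256
Area = |Σ|/2 = 628.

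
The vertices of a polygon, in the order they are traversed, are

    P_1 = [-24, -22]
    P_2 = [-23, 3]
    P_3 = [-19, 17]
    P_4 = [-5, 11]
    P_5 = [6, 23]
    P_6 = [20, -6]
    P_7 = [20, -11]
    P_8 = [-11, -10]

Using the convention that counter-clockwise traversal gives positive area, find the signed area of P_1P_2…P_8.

Σ = (-578) + (-334) + (-124) + (-181) + (-496) + (-100) + (-321) + (2) = -2132
Signed area = Σ/2 = -1066 (negative ⇒ clockwise traversal).

-1066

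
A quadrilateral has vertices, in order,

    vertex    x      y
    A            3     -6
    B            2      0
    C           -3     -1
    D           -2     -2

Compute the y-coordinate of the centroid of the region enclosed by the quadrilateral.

Apply the shoelace (surveyor's) formula. First the cross-terms c_i = x_i·y_{i+1} − x_{i+1}·y_i:
  12, -2, 4, 18  ⇒  2A = 32, A = 16.
Then Σ (y_i + y_{i+1})·c_i = -226, so ȳ = -226 / (6·16) = -113/48.

-113/48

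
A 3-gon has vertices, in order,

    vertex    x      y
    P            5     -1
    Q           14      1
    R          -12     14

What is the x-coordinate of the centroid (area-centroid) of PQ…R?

7/3

Apply the shoelace formula. First the cross-terms c_i = x_i·y_{i+1} − x_{i+1}·y_i:
  19, 208, -58  ⇒  2A = 169, A = 84.5.
Then Σ (x_i + x_{i+1})·c_i = 1183, so x̄ = 1183 / (6·84.5) = 7/3.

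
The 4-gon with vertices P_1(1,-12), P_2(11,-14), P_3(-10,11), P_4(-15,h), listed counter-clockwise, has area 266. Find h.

-8

Write out the shoelace sum; only the two edges meeting at P_4 involve h:
2·Area = [((-10)·h − (-15)·11) + ((-15)·(-12) − 1·h)] + 99
       = -11·h + 444 = 532
⇒ h = -8.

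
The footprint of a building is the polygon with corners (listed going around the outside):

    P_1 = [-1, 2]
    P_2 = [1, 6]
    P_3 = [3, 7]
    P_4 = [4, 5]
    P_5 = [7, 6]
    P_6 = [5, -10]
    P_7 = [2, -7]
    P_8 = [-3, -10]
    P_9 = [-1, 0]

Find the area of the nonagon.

Apply the shoelace (surveyor's) formula: 2A = Σ (x_i·y_{i+1} − x_{i+1}·y_i), indices taken mod 9.
Σ = (-8) + (-11) + (-13) + (-11) + (-100) + (-15) + (-41) + (-10) + (-2) = -211
Area = |Σ|/2 = 105.5.

105.5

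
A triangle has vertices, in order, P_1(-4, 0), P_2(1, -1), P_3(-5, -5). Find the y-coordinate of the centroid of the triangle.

Apply the shoelace (surveyor's) formula. First the cross-terms c_i = x_i·y_{i+1} − x_{i+1}·y_i:
  4, -10, -20  ⇒  2A = -26, A = -13.
Then Σ (y_i + y_{i+1})·c_i = 156, so ȳ = 156 / (6·(-13)) = -2.

-2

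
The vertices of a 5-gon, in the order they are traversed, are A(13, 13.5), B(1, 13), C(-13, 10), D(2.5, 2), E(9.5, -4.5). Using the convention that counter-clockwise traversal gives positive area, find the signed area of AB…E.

A→B: (13)(13) − (1)(13.5) = 155.5
B→C: (1)(10) − (-13)(13) = 179
C→D: (-13)(2) − (2.5)(10) = -51
D→E: (2.5)(-4.5) − (9.5)(2) = -30.25
E→A: (9.5)(13.5) − (13)(-4.5) = 186.75
Σ = 440
Signed area = Σ/2 = 220 (positive ⇒ counter-clockwise traversal).

220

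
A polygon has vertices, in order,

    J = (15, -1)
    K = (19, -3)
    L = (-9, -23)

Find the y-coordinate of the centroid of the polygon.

Apply Gauss's area formula. First the cross-terms c_i = x_i·y_{i+1} − x_{i+1}·y_i:
  -26, -464, 354  ⇒  2A = -136, A = -68.
Then Σ (y_i + y_{i+1})·c_i = 3672, so ȳ = 3672 / (6·(-68)) = -9.

-9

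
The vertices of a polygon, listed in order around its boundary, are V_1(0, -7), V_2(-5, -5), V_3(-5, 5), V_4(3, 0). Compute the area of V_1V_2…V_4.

Apply the surveyor's formula: 2A = Σ (x_i·y_{i+1} − x_{i+1}·y_i), indices taken mod 4.
Σ = (-35) + (-50) + (-15) + (-21) = -121
Area = |Σ|/2 = 60.5.

60.5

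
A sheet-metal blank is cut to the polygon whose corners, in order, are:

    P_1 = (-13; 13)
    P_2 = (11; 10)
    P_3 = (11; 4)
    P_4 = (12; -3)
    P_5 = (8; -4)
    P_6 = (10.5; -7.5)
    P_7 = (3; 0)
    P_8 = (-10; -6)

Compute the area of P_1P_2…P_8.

Apply the shoelace formula: 2A = Σ (x_i·y_{i+1} − x_{i+1}·y_i), indices taken mod 8.
Cross-terms: -273, -66, -81, -24, -18, 22.5, -18, -208  ⇒  Σ = -665.5
Area = |Σ|/2 = 332.75.

332.75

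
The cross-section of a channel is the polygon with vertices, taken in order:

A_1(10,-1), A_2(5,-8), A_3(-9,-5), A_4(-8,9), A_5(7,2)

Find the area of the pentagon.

199.5

Apply the surveyor's formula: 2A = Σ (x_i·y_{i+1} − x_{i+1}·y_i), indices taken mod 5.
Σ = (-75) + (-97) + (-121) + (-79) + (-27) = -399
Area = |Σ|/2 = 199.5.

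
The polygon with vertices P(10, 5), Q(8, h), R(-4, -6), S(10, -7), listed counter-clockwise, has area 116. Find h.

The doubled signed area Σ (x_i y_{i+1} − x_{i+1} y_i) is linear in h.
With h=0 it equals 120; the coefficient of h is 14 (from the two edges through Q).
So 14·h + 120 = 2·116 = 232 ⇒ h = 8.

8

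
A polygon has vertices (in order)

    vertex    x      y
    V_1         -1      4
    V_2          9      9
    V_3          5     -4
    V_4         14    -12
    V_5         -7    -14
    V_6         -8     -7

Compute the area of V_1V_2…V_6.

Σ = (-45) + (-81) + (-4) + (-280) + (-63) + (-39) = -512
Area = |Σ|/2 = 256.

256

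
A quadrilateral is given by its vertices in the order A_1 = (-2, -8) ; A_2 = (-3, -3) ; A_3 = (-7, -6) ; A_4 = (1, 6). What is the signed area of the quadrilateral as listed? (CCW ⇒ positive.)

A_1→A_2: (-2)(-3) − (-3)(-8) = -18
A_2→A_3: (-3)(-6) − (-7)(-3) = -3
A_3→A_4: (-7)(6) − (1)(-6) = -36
A_4→A_1: (1)(-8) − (-2)(6) = 4
Σ = -53
Signed area = Σ/2 = -26.5 (negative ⇒ clockwise traversal).

-26.5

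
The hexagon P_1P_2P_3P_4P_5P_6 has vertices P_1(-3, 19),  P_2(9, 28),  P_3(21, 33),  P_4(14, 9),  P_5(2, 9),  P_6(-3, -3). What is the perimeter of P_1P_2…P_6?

100

|P_1P_2| = √((12)² + (9)²) = √225 = 15
|P_2P_3| = √((12)² + (5)²) = √169 = 13
|P_3P_4| = √((-7)² + (-24)²) = √625 = 25
|P_4P_5| = √((-12)² + (0)²) = √144 = 12
|P_5P_6| = √((-5)² + (-12)²) = √169 = 13
|P_6P_1| = √((0)² + (22)²) = √484 = 22
Perimeter = 15 + 13 + 25 + 12 + 13 + 22 = 100.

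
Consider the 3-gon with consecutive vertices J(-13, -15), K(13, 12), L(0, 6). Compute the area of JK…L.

Apply the surveyor's formula: 2A = Σ (x_i·y_{i+1} − x_{i+1}·y_i), indices taken mod 3.
Σ = (39) + (78) + (78) = 195
Area = |Σ|/2 = 97.5.

97.5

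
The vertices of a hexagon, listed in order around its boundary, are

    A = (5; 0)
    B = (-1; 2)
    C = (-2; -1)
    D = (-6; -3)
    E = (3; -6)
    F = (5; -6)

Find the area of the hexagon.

Apply the shoelace (surveyor's) formula: 2A = Σ (x_i·y_{i+1} − x_{i+1}·y_i), indices taken mod 6.
A→B: (5)(2) − (-1)(0) = 10
B→C: (-1)(-1) − (-2)(2) = 5
C→D: (-2)(-3) − (-6)(-1) = 0
D→E: (-6)(-6) − (3)(-3) = 45
E→F: (3)(-6) − (5)(-6) = 12
F→A: (5)(0) − (5)(-6) = 30
Σ = 102
Area = |Σ|/2 = 51.

51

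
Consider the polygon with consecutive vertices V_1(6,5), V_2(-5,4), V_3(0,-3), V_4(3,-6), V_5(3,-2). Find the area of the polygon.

Apply the shoelace formula: 2A = Σ (x_i·y_{i+1} − x_{i+1}·y_i), indices taken mod 5.
Σ = (49) + (15) + (9) + (12) + (27) = 112
Area = |Σ|/2 = 56.

56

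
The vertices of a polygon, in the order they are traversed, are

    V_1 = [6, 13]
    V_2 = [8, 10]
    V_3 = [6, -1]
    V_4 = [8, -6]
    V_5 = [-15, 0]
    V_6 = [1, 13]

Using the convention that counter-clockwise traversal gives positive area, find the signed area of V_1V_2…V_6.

-245

Σ = (-44) + (-68) + (-28) + (-90) + (-195) + (-65) = -490
Signed area = Σ/2 = -245 (negative ⇒ clockwise traversal).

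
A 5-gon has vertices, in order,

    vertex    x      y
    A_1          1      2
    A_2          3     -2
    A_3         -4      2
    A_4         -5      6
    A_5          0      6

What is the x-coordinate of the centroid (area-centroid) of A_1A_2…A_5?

Apply Gauss's area formula. First the cross-terms c_i = x_i·y_{i+1} − x_{i+1}·y_i:
  -8, -2, -14, -30, -6  ⇒  2A = -60, A = -30.
Then Σ (x_i + x_{i+1})·c_i = 240, so x̄ = 240 / (6·(-30)) = -4/3.

-4/3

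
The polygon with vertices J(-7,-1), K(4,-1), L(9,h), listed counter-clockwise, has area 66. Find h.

11

The doubled signed area Σ (x_i y_{i+1} − x_{i+1} y_i) is linear in h.
With h=0 it equals 11; the coefficient of h is 11 (from the two edges through L).
So 11·h + 11 = 2·66 = 132 ⇒ h = 11.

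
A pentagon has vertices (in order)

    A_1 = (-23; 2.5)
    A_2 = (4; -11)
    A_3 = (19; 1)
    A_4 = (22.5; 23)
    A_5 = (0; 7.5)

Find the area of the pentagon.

Apply the surveyor's formula: 2A = Σ (x_i·y_{i+1} − x_{i+1}·y_i), indices taken mod 5.
Cross-terms: 243, 213, 414.5, 168.75, 172.5  ⇒  Σ = 1211.75
Area = |Σ|/2 = 605.875.

605.875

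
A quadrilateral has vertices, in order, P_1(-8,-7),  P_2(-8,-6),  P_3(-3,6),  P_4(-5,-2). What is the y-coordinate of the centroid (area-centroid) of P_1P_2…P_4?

-77/57

Apply the shoelace formula. First the cross-terms c_i = x_i·y_{i+1} − x_{i+1}·y_i:
  -8, -66, 36, 19  ⇒  2A = -19, A = -9.5.
Then Σ (y_i + y_{i+1})·c_i = 77, so ȳ = 77 / (6·(-9.5)) = -77/57.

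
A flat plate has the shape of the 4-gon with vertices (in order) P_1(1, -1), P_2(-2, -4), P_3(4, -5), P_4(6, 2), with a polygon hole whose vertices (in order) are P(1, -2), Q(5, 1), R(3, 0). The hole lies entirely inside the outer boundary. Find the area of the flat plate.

24

Outer boundary:
Σ = (-6) + (26) + (38) + (-8) = 50
Area = |Σ|/2 = 25.
Hole:
Apply the surveyor's formula: 2A = Σ (x_i·y_{i+1} − x_{i+1}·y_i), indices taken mod 3.
Σ = (11) + (-3) + (-6) = 2
Area = |Σ|/2 = 1.
Net area = 25 − 1 = 24.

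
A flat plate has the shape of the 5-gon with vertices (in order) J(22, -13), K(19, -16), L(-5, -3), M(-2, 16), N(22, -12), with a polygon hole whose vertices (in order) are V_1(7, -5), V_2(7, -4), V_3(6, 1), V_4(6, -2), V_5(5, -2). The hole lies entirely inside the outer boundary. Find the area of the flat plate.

Outer boundary:
Apply the shoelace (surveyor's) formula: 2A = Σ (x_i·y_{i+1} − x_{i+1}·y_i), indices taken mod 5.
Cross-terms: -105, -137, -86, -328, -22  ⇒  Σ = -678
Area = |Σ|/2 = 339.
Hole:
Apply Gauss's area formula: 2A = Σ (x_i·y_{i+1} − x_{i+1}·y_i), indices taken mod 5.
Cross-terms: 7, 31, -18, -2, -11  ⇒  Σ = 7
Area = |Σ|/2 = 3.5.
Net area = 339 − 3.5 = 335.5.

335.5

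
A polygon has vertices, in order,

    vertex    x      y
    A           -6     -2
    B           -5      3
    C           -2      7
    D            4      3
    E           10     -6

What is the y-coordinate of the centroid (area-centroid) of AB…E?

Apply the shoelace formula. First the cross-terms c_i = x_i·y_{i+1} − x_{i+1}·y_i:
  -28, -29, -34, -54, -56  ⇒  2A = -201, A = -100.5.
Then Σ (y_i + y_{i+1})·c_i = -48, so ȳ = -48 / (6·(-100.5)) = 16/201.

16/201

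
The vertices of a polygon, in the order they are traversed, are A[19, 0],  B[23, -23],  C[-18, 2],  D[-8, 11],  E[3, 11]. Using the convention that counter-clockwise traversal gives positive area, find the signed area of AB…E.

Σ = (-437) + (-368) + (-182) + (-121) + (-209) = -1317
Signed area = Σ/2 = -658.5 (negative ⇒ clockwise traversal).

-658.5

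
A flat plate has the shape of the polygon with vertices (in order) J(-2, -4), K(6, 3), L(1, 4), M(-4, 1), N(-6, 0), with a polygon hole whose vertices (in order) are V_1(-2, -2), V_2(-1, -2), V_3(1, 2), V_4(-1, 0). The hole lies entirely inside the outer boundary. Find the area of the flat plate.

Outer boundary:
Apply the shoelace (surveyor's) formula: 2A = Σ (x_i·y_{i+1} − x_{i+1}·y_i), indices taken mod 5.
J→K: (-2)(3) − (6)(-4) = 18
K→L: (6)(4) − (1)(3) = 21
L→M: (1)(1) − (-4)(4) = 17
M→N: (-4)(0) − (-6)(1) = 6
N→J: (-6)(-4) − (-2)(0) = 24
Σ = 86
Area = |Σ|/2 = 43.
Hole:
Apply the surveyor's formula: 2A = Σ (x_i·y_{i+1} − x_{i+1}·y_i), indices taken mod 4.
V_1→V_2: (-2)(-2) − (-1)(-2) = 2
V_2→V_3: (-1)(2) − (1)(-2) = 0
V_3→V_4: (1)(0) − (-1)(2) = 2
V_4→V_1: (-1)(-2) − (-2)(0) = 2
Σ = 6
Area = |Σ|/2 = 3.
Net area = 43 − 3 = 40.

40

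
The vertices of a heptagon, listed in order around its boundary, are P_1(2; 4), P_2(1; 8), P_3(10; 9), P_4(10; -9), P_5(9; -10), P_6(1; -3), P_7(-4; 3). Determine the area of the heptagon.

Apply the shoelace (surveyor's) formula: 2A = Σ (x_i·y_{i+1} − x_{i+1}·y_i), indices taken mod 7.
Σ = (12) + (-71) + (-180) + (-19) + (-17) + (-9) + (-22) = -306
Area = |Σ|/2 = 153.

153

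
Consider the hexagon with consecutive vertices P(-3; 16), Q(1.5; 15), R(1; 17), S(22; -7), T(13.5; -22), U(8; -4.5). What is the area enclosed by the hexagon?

Apply the surveyor's formula: 2A = Σ (x_i·y_{i+1} − x_{i+1}·y_i), indices taken mod 6.
Σ = (-69) + (10.5) + (-381) + (-389.5) + (115.25) + (114.5) = -599.25
Area = |Σ|/2 = 299.625.

299.625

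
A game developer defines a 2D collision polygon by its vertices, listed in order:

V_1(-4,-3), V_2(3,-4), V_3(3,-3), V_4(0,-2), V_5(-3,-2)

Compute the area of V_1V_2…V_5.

8.5

Apply Gauss's area formula: 2A = Σ (x_i·y_{i+1} − x_{i+1}·y_i), indices taken mod 5.
Σ = (25) + (3) + (-6) + (-6) + (1) = 17
Area = |Σ|/2 = 8.5.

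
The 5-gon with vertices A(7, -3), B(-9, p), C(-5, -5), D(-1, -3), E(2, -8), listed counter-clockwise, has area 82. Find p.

6

The doubled signed area Σ (x_i y_{i+1} − x_{i+1} y_i) is linear in p.
With p=0 it equals 92; the coefficient of p is 12 (from the two edges through B).
So 12·p + 92 = 2·82 = 164 ⇒ p = 6.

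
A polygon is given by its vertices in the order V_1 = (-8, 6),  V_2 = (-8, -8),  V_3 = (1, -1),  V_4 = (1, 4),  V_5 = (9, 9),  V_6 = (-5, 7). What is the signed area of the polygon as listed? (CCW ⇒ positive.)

Σ = (112) + (16) + (5) + (-27) + (108) + (26) = 240
Signed area = Σ/2 = 120 (positive ⇒ counter-clockwise traversal).

120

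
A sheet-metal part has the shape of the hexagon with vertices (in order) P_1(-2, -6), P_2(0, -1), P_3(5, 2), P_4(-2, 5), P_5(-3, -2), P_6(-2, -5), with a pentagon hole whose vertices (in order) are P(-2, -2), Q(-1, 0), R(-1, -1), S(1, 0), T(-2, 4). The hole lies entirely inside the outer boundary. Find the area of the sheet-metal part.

Outer boundary:
Σ = (2) + (5) + (29) + (19) + (11) + (2) = 68
Area = |Σ|/2 = 34.
Hole:
P→Q: (-2)(0) − (-1)(-2) = -2
Q→R: (-1)(-1) − (-1)(0) = 1
R→S: (-1)(0) − (1)(-1) = 1
S→T: (1)(4) − (-2)(0) = 4
T→P: (-2)(-2) − (-2)(4) = 12
Σ = 16
Area = |Σ|/2 = 8.
Net area = 34 − 8 = 26.

26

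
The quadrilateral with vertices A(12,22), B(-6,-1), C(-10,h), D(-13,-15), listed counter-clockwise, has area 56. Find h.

Write out the shoelace sum; only the two edges meeting at C involve h:
2·Area = [((-6)·h − (-10)·(-1)) + ((-10)·(-15) − (-13)·h)] + 14
       = 7·h + 154 = 112
⇒ h = -6.

-6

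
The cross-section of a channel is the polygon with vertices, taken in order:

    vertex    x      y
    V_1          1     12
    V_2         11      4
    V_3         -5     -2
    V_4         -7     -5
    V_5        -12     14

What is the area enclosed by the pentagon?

Σ = (-128) + (-2) + (11) + (-158) + (-158) = -435
Area = |Σ|/2 = 217.5.

217.5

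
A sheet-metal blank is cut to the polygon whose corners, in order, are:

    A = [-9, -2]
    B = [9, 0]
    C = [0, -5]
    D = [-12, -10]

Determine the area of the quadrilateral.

Σ = (18) + (-45) + (-60) + (-66) = -153
Area = |Σ|/2 = 76.5.

76.5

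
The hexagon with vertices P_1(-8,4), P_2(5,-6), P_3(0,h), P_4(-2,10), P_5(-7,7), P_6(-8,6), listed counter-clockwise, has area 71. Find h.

4

The doubled signed area Σ (x_i y_{i+1} − x_{i+1} y_i) is linear in h.
With h=0 it equals 114; the coefficient of h is 7 (from the two edges through P_3).
So 7·h + 114 = 2·71 = 142 ⇒ h = 4.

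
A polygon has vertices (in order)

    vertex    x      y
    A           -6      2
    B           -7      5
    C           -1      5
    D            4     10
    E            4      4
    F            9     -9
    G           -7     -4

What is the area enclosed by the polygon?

Σ = (-16) + (-30) + (-30) + (-24) + (-72) + (-99) + (-38) = -309
Area = |Σ|/2 = 154.5.

154.5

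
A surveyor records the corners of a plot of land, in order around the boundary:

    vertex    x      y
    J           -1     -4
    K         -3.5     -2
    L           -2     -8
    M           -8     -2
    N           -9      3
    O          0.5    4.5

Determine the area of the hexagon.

Apply the surveyor's formula: 2A = Σ (x_i·y_{i+1} − x_{i+1}·y_i), indices taken mod 6.
Σ = (-12) + (24) + (-60) + (-42) + (-42) + (2.5) = -129.5
Area = |Σ|/2 = 64.75.

64.75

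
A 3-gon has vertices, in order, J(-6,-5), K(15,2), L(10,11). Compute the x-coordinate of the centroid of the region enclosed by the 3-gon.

19/3

Apply the shoelace (surveyor's) formula. First the cross-terms c_i = x_i·y_{i+1} − x_{i+1}·y_i:
  63, 145, 16  ⇒  2A = 224, A = 112.
Then Σ (x_i + x_{i+1})·c_i = 4256, so x̄ = 4256 / (6·112) = 19/3.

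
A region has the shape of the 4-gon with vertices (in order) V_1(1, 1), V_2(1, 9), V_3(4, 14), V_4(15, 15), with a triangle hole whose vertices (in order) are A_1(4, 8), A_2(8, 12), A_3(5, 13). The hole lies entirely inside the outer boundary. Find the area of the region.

Outer boundary:
Apply the surveyor's formula: 2A = Σ (x_i·y_{i+1} − x_{i+1}·y_i), indices taken mod 4.
Σ = (8) + (-22) + (-150) + (0) = -164
Area = |Σ|/2 = 82.
Hole:
Apply the shoelace (surveyor's) formula: 2A = Σ (x_i·y_{i+1} − x_{i+1}·y_i), indices taken mod 3.
A_1→A_2: (4)(12) − (8)(8) = -16
A_2→A_3: (8)(13) − (5)(12) = 44
A_3→A_1: (5)(8) − (4)(13) = -12
Σ = 16
Area = |Σ|/2 = 8.
Net area = 82 − 8 = 74.

74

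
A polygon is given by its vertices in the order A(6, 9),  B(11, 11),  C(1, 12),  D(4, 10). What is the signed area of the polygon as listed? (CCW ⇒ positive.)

Cross-terms: -33, 121, -38, -24  ⇒  Σ = 26
Signed area = Σ/2 = 13 (positive ⇒ counter-clockwise traversal).

13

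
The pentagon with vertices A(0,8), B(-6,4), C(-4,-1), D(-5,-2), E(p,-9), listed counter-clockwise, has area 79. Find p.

Write out the shoelace sum; only the two edges meeting at E involve p:
2·Area = [((-5)·(-9) − p·(-2)) + (p·8 − 0·(-9))] + 73
       = 10·p + 118 = 158
⇒ p = 4.

4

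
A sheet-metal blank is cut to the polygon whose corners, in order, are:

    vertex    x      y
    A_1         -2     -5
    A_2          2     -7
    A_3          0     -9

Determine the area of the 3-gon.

6

Apply Gauss's area formula: 2A = Σ (x_i·y_{i+1} − x_{i+1}·y_i), indices taken mod 3.
Σ = (24) + (-18) + (-18) = -12
Area = |Σ|/2 = 6.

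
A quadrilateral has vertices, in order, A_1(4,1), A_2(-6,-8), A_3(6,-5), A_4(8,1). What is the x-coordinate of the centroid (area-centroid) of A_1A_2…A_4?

124/51

Apply the surveyor's formula. First the cross-terms c_i = x_i·y_{i+1} − x_{i+1}·y_i:
  -26, 78, 46, 4  ⇒  2A = 102, A = 51.
Then Σ (x_i + x_{i+1})·c_i = 744, so x̄ = 744 / (6·51) = 124/51.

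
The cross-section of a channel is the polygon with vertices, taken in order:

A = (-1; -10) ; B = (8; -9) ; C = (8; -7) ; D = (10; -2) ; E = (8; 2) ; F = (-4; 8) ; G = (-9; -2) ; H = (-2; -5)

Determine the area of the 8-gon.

201.5

Σ = (89) + (16) + (54) + (36) + (72) + (80) + (41) + (15) = 403
Area = |Σ|/2 = 201.5.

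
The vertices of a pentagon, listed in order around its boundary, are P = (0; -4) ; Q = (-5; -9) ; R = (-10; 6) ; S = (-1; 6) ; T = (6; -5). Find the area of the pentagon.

124.5

Apply the surveyor's formula: 2A = Σ (x_i·y_{i+1} − x_{i+1}·y_i), indices taken mod 5.
Σ = (-20) + (-120) + (-54) + (-31) + (-24) = -249
Area = |Σ|/2 = 124.5.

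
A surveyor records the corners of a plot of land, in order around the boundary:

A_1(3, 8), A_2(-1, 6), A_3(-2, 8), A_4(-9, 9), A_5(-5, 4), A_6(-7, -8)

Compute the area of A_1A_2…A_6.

64.5

Apply the shoelace (surveyor's) formula: 2A = Σ (x_i·y_{i+1} − x_{i+1}·y_i), indices taken mod 6.
Σ = (26) + (4) + (54) + (9) + (68) + (-32) = 129
Area = |Σ|/2 = 64.5.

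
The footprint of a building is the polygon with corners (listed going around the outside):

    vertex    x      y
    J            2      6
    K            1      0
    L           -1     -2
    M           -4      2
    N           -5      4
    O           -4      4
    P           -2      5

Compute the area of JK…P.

31

Apply the shoelace (surveyor's) formula: 2A = Σ (x_i·y_{i+1} − x_{i+1}·y_i), indices taken mod 7.
Cross-terms: -6, -2, -10, -6, -4, -12, -22  ⇒  Σ = -62
Area = |Σ|/2 = 31.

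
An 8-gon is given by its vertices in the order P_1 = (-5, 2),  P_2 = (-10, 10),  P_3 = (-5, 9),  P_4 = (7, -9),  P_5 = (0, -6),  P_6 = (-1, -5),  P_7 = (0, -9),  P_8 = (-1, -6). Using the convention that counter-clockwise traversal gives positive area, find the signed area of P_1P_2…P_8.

-84

Apply the shoelace formula: 2A = Σ (x_i·y_{i+1} − x_{i+1}·y_i), indices taken mod 8.
Σ = (-30) + (-40) + (-18) + (-42) + (-6) + (9) + (-9) + (-32) = -168
Signed area = Σ/2 = -84 (negative ⇒ clockwise traversal).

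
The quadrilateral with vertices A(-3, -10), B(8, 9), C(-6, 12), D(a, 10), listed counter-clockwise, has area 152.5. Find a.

The doubled signed area Σ (x_i y_{i+1} − x_{i+1} y_i) is linear in a.
With a=0 it equals 173; the coefficient of a is -22 (from the two edges through D).
So -22·a + 173 = 2·152.5 = 305 ⇒ a = -6.

-6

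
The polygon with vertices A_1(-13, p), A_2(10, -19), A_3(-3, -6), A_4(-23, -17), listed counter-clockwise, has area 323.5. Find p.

-25

Write out the shoelace sum; only the two edges meeting at A_1 involve p:
2·Area = [((-23)·p − (-13)·(-17)) + ((-13)·(-19) − 10·p)] + -204
       = -33·p + -178 = 647
⇒ p = -25.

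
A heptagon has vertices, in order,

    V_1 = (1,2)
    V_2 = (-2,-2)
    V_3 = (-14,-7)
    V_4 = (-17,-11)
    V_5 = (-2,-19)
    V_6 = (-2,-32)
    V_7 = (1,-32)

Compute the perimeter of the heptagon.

|V_1V_2| = √((-3)² + (-4)²) = √25 = 5
|V_2V_3| = √((-12)² + (-5)²) = √169 = 13
|V_3V_4| = √((-3)² + (-4)²) = √25 = 5
|V_4V_5| = √((15)² + (-8)²) = √289 = 17
|V_5V_6| = √((0)² + (-13)²) = √169 = 13
|V_6V_7| = √((3)² + (0)²) = √9 = 3
|V_7V_1| = √((0)² + (34)²) = √1156 = 34
Perimeter = 5 + 13 + 5 + 17 + 13 + 3 + 34 = 90.

90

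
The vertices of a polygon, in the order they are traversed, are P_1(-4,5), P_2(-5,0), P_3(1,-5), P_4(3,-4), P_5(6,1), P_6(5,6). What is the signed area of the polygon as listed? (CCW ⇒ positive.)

84

Cross-terms: 25, 25, 11, 27, 31, 49  ⇒  Σ = 168
Signed area = Σ/2 = 84 (positive ⇒ counter-clockwise traversal).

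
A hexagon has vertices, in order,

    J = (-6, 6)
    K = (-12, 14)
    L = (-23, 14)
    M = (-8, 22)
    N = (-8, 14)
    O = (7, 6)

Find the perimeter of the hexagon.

|JK| = √((-6)² + (8)²) = √100 = 10
|KL| = √((-11)² + (0)²) = √121 = 11
|LM| = √((15)² + (8)²) = √289 = 17
|MN| = √((0)² + (-8)²) = √64 = 8
|NO| = √((15)² + (-8)²) = √289 = 17
|OJ| = √((-13)² + (0)²) = √169 = 13
Perimeter = 10 + 11 + 17 + 8 + 17 + 13 = 76.

76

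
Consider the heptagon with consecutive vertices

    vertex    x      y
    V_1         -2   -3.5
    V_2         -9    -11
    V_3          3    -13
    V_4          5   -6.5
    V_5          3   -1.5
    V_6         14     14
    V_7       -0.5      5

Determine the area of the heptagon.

Σ = (-9.5) + (150) + (45.5) + (12) + (63) + (77) + (11.75) = 349.75
Area = |Σ|/2 = 174.875.

174.875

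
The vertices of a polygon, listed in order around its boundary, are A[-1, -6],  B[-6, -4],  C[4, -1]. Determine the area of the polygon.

17.5

Apply Gauss's area formula: 2A = Σ (x_i·y_{i+1} − x_{i+1}·y_i), indices taken mod 3.
Σ = (-32) + (22) + (-25) = -35
Area = |Σ|/2 = 17.5.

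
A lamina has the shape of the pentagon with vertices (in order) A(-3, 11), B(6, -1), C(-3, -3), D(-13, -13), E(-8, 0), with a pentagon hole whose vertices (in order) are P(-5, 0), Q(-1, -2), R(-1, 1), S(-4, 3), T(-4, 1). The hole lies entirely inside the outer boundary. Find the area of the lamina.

127.5

Outer boundary:
Apply the shoelace formula: 2A = Σ (x_i·y_{i+1} − x_{i+1}·y_i), indices taken mod 5.
Σ = (-63) + (-21) + (0) + (-104) + (-88) = -276
Area = |Σ|/2 = 138.
Hole:
Apply the shoelace (surveyor's) formula: 2A = Σ (x_i·y_{i+1} − x_{i+1}·y_i), indices taken mod 5.
Cross-terms: 10, -3, 1, 8, 5  ⇒  Σ = 21
Area = |Σ|/2 = 10.5.
Net area = 138 − 10.5 = 127.5.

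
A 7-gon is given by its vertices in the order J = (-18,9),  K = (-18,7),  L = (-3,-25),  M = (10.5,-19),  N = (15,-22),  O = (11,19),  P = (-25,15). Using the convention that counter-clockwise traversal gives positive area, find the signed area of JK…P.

Cross-terms: 36, 471, 319.5, 54, 527, 640, 45  ⇒  Σ = 2092.5
Signed area = Σ/2 = 1046.25 (positive ⇒ counter-clockwise traversal).

1046.25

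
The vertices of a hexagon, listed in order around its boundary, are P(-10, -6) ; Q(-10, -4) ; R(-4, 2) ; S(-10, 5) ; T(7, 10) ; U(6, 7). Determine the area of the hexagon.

P→Q: (-10)(-4) − (-10)(-6) = -20
Q→R: (-10)(2) − (-4)(-4) = -36
R→S: (-4)(5) − (-10)(2) = 0
S→T: (-10)(10) − (7)(5) = -135
T→U: (7)(7) − (6)(10) = -11
U→P: (6)(-6) − (-10)(7) = 34
Σ = -168
Area = |Σ|/2 = 84.

84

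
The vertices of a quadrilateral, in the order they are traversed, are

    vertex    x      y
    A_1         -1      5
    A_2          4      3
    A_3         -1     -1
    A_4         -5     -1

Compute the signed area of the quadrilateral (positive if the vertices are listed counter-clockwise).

Apply the shoelace (surveyor's) formula: 2A = Σ (x_i·y_{i+1} − x_{i+1}·y_i), indices taken mod 4.
Σ = (-23) + (-1) + (-4) + (-26) = -54
Signed area = Σ/2 = -27 (negative ⇒ clockwise traversal).

-27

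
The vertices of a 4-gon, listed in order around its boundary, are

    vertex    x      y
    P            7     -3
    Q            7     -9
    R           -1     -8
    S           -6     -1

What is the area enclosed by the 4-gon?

64.5

Apply the shoelace (surveyor's) formula: 2A = Σ (x_i·y_{i+1} − x_{i+1}·y_i), indices taken mod 4.
Σ = (-42) + (-65) + (-47) + (25) = -129
Area = |Σ|/2 = 64.5.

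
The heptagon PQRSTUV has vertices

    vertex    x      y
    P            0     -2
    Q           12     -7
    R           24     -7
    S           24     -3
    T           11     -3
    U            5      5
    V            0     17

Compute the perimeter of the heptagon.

|PQ| = √((12)² + (-5)²) = √169 = 13
|QR| = √((12)² + (0)²) = √144 = 12
|RS| = √((0)² + (4)²) = √16 = 4
|ST| = √((-13)² + (0)²) = √169 = 13
|TU| = √((-6)² + (8)²) = √100 = 10
|UV| = √((-5)² + (12)²) = √169 = 13
|VP| = √((0)² + (-19)²) = √361 = 19
Perimeter = 13 + 12 + 4 + 13 + 10 + 13 + 19 = 84.

84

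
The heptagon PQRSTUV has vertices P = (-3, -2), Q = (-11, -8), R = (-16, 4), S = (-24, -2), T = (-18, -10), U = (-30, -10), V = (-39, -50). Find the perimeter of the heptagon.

156

|PQ| = √((-8)² + (-6)²) = √100 = 10
|QR| = √((-5)² + (12)²) = √169 = 13
|RS| = √((-8)² + (-6)²) = √100 = 10
|ST| = √((6)² + (-8)²) = √100 = 10
|TU| = √((-12)² + (0)²) = √144 = 12
|UV| = √((-9)² + (-40)²) = √1681 = 41
|VP| = √((36)² + (48)²) = √3600 = 60
Perimeter = 10 + 13 + 10 + 10 + 12 + 41 + 60 = 156.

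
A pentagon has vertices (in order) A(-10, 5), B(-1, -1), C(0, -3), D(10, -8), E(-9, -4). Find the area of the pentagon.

A→B: (-10)(-1) − (-1)(5) = 15
B→C: (-1)(-3) − (0)(-1) = 3
C→D: (0)(-8) − (10)(-3) = 30
D→E: (10)(-4) − (-9)(-8) = -112
E→A: (-9)(5) − (-10)(-4) = -85
Σ = -149
Area = |Σ|/2 = 74.5.

74.5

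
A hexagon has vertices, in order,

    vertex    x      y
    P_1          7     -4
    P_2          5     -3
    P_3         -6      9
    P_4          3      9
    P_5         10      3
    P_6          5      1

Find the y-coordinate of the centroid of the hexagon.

Apply the surveyor's formula. First the cross-terms c_i = x_i·y_{i+1} − x_{i+1}·y_i:
  -1, 27, -81, -81, -5, -27  ⇒  2A = -168, A = -84.
Then Σ (y_i + y_{i+1})·c_i = -2200, so ȳ = -2200 / (6·(-84)) = 275/63.

275/63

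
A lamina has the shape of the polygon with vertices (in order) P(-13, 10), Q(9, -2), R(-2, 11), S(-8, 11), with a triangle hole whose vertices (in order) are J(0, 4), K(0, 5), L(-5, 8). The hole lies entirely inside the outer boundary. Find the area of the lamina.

77.5

Outer boundary:
Σ = (-64) + (95) + (66) + (63) = 160
Area = |Σ|/2 = 80.
Hole:
Cross-terms: 0, 25, -20  ⇒  Σ = 5
Area = |Σ|/2 = 2.5.
Net area = 80 − 2.5 = 77.5.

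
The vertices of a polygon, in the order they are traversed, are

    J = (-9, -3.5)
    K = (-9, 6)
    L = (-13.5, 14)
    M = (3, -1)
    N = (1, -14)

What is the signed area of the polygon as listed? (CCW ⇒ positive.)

Apply the shoelace (surveyor's) formula: 2A = Σ (x_i·y_{i+1} − x_{i+1}·y_i), indices taken mod 5.
Σ = (-85.5) + (-45) + (-28.5) + (-41) + (-129.5) = -329.5
Signed area = Σ/2 = -164.75 (negative ⇒ clockwise traversal).

-164.75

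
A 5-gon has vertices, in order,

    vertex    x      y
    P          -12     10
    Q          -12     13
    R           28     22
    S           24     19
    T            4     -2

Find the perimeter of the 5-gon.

98

|PQ| = √((0)² + (3)²) = √9 = 3
|QR| = √((40)² + (9)²) = √1681 = 41
|RS| = √((-4)² + (-3)²) = √25 = 5
|ST| = √((-20)² + (-21)²) = √841 = 29
|TP| = √((-16)² + (12)²) = √400 = 20
Perimeter = 3 + 41 + 5 + 29 + 20 = 98.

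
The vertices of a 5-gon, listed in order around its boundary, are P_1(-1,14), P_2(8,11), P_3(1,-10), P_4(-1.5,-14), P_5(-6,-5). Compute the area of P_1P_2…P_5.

204.25

Σ = (-123) + (-91) + (-29) + (-76.5) + (-89) = -408.5
Area = |Σ|/2 = 204.25.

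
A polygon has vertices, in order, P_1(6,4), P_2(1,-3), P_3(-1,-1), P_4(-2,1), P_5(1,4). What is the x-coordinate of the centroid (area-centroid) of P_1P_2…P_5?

46/29

Apply Gauss's area formula. First the cross-terms c_i = x_i·y_{i+1} − x_{i+1}·y_i:
  -22, -4, -3, -9, -20  ⇒  2A = -58, A = -29.
Then Σ (x_i + x_{i+1})·c_i = -276, so x̄ = -276 / (6·(-29)) = 46/29.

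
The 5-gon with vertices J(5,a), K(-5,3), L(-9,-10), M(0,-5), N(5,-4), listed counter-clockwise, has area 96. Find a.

1

Write out the shoelace sum; only the two edges meeting at J involve a:
2·Area = [(5·a − 5·(-4)) + (5·3 − (-5)·a)] + 147
       = 10·a + 182 = 192
⇒ a = 1.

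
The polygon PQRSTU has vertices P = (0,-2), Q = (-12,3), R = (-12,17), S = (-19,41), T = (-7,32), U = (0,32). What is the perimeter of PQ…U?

|PQ| = √((-12)² + (5)²) = √169 = 13
|QR| = √((0)² + (14)²) = √196 = 14
|RS| = √((-7)² + (24)²) = √625 = 25
|ST| = √((12)² + (-9)²) = √225 = 15
|TU| = √((7)² + (0)²) = √49 = 7
|UP| = √((0)² + (-34)²) = √1156 = 34
Perimeter = 13 + 14 + 25 + 15 + 7 + 34 = 108.

108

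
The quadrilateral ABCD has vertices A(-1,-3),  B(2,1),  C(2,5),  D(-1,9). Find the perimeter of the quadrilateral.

|AB| = √((3)² + (4)²) = √25 = 5
|BC| = √((0)² + (4)²) = √16 = 4
|CD| = √((-3)² + (4)²) = √25 = 5
|DA| = √((0)² + (-12)²) = √144 = 12
Perimeter = 5 + 4 + 5 + 12 = 26.

26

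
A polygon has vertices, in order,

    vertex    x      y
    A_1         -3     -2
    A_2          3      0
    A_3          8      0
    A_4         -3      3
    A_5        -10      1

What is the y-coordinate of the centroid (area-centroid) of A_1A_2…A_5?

29/48

Apply the shoelace (surveyor's) formula. First the cross-terms c_i = x_i·y_{i+1} − x_{i+1}·y_i:
  6, 0, 24, 27, 23  ⇒  2A = 80, A = 40.
Then Σ (y_i + y_{i+1})·c_i = 145, so ȳ = 145 / (6·40) = 29/48.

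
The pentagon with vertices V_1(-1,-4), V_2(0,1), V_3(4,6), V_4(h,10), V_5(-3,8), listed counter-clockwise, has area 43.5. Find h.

1

The doubled signed area Σ (x_i y_{i+1} − x_{i+1} y_i) is linear in h.
With h=0 it equals 85; the coefficient of h is 2 (from the two edges through V_4).
So 2·h + 85 = 2·43.5 = 87 ⇒ h = 1.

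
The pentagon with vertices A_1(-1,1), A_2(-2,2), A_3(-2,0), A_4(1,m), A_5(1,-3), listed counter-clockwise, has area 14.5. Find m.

-10

The doubled signed area Σ (x_i y_{i+1} − x_{i+1} y_i) is linear in m.
With m=0 it equals -1; the coefficient of m is -3 (from the two edges through A_4).
So -3·m + -1 = 2·14.5 = 29 ⇒ m = -10.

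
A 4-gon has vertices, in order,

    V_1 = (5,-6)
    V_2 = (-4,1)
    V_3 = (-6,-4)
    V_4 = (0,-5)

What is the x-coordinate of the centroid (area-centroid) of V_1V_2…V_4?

-49/29

Apply Gauss's area formula. First the cross-terms c_i = x_i·y_{i+1} − x_{i+1}·y_i:
  -19, 22, 30, 25  ⇒  2A = 58, A = 29.
Then Σ (x_i + x_{i+1})·c_i = -294, so x̄ = -294 / (6·29) = -49/29.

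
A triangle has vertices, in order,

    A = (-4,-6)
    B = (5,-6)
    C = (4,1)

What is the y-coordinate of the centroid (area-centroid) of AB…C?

Apply the surveyor's formula. First the cross-terms c_i = x_i·y_{i+1} − x_{i+1}·y_i:
  54, 29, -20  ⇒  2A = 63, A = 31.5.
Then Σ (y_i + y_{i+1})·c_i = -693, so ȳ = -693 / (6·31.5) = -11/3.

-11/3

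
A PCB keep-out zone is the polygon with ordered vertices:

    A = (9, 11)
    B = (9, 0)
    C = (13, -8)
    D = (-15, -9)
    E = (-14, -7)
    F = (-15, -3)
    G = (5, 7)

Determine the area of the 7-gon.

Apply the shoelace formula: 2A = Σ (x_i·y_{i+1} − x_{i+1}·y_i), indices taken mod 7.
Cross-terms: -99, -72, -237, -21, -63, -90, -8  ⇒  Σ = -590
Area = |Σ|/2 = 295.

295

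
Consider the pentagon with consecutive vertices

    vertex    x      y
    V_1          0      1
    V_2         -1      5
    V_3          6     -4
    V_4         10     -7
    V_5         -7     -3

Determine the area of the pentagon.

56.5

Σ = (1) + (-26) + (-2) + (-79) + (-7) = -113
Area = |Σ|/2 = 56.5.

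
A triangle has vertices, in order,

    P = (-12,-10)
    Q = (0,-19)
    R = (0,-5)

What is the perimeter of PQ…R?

|PQ| = √((12)² + (-9)²) = √225 = 15
|QR| = √((0)² + (14)²) = √196 = 14
|RP| = √((-12)² + (-5)²) = √169 = 13
Perimeter = 15 + 14 + 13 = 42.

42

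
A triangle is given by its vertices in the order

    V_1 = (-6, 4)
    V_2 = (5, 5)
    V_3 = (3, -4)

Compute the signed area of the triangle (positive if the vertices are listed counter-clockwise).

-48.5

Apply Gauss's area formula: 2A = Σ (x_i·y_{i+1} − x_{i+1}·y_i), indices taken mod 3.
Σ = (-50) + (-35) + (-12) = -97
Signed area = Σ/2 = -48.5 (negative ⇒ clockwise traversal).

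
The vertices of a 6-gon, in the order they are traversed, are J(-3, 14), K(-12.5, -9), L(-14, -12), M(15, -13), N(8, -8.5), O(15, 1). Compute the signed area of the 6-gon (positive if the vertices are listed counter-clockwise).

Apply the shoelace (surveyor's) formula: 2A = Σ (x_i·y_{i+1} − x_{i+1}·y_i), indices taken mod 6.
J→K: (-3)(-9) − (-12.5)(14) = 202
K→L: (-12.5)(-12) − (-14)(-9) = 24
L→M: (-14)(-13) − (15)(-12) = 362
M→N: (15)(-8.5) − (8)(-13) = -23.5
N→O: (8)(1) − (15)(-8.5) = 135.5
O→J: (15)(14) − (-3)(1) = 213
Σ = 913
Signed area = Σ/2 = 456.5 (positive ⇒ counter-clockwise traversal).

456.5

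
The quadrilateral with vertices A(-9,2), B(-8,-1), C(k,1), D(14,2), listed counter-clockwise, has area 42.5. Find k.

12

Write out the shoelace sum; only the two edges meeting at C involve k:
2·Area = [((-8)·1 − k·(-1)) + (k·2 − 14·1)] + 71
       = 3·k + 49 = 85
⇒ k = 12.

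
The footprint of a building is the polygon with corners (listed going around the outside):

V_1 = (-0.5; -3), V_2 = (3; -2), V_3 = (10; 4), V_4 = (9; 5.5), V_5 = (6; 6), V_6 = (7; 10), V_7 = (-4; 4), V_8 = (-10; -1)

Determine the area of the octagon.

Σ = (10) + (32) + (19) + (21) + (18) + (68) + (44) + (29.5) = 241.5
Area = |Σ|/2 = 120.75.

120.75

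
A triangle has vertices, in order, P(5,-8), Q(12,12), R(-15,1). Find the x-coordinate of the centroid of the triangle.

2/3

Apply the shoelace (surveyor's) formula. First the cross-terms c_i = x_i·y_{i+1} − x_{i+1}·y_i:
  156, 192, 115  ⇒  2A = 463, A = 231.5.
Then Σ (x_i + x_{i+1})·c_i = 926, so x̄ = 926 / (6·231.5) = 2/3.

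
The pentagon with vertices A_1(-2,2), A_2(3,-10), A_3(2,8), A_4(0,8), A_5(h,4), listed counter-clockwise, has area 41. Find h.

0

Write out the shoelace sum; only the two edges meeting at A_5 involve h:
2·Area = [(0·4 − h·8) + (h·2 − (-2)·4)] + 74
       = -6·h + 82 = 82
⇒ h = 0.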